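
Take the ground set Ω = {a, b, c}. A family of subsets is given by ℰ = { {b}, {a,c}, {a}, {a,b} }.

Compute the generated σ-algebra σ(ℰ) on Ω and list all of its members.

Initial family (6 sets): { {}, {a}, {b}, {a,b}, {a,c}, Ω }.
Pass 1: +2 →
  {c}  = Ω∖{a,b}
  {b,c}  = Ω∖{a}
  [8 total]
Pass 2: stable.

|σ(ℰ)| = 8.  σ(ℰ) = { {}, {a}, {b}, {c}, {a,b}, {a,c}, {b,c}, Ω }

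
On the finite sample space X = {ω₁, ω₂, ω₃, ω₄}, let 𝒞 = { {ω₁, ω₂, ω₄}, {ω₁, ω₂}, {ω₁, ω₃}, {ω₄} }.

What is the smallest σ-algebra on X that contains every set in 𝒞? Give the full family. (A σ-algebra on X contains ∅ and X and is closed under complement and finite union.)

Seed the family with 𝒞 together with ∅ and X: { ∅, {ω₄}, {ω₁, ω₂}, {ω₁, ω₃}, {ω₁, ω₂, ω₄}, X }.
Iteration 1 adds 5:
  {ω₃}  = {ω₁, ω₂, ω₄}ᶜ
  {ω₂, ω₄}  = {ω₁, ω₃}ᶜ
  {ω₃, ω₄}  = {ω₁, ω₂}ᶜ
  {ω₁, ω₂, ω₃}  = {ω₄}ᶜ
  {ω₁, ω₃, ω₄}  = {ω₁, ω₃} ∪ {ω₄}
  — 11 sets.
Iteration 2 (2 new):
  {ω₂}  = {ω₁, ω₃, ω₄}ᶜ
  {ω₂, ω₃, ω₄}  = {ω₃, ω₄} ∪ {ω₂, ω₄}
  — 13 sets.
Iteration 3. New:
  {ω₁}  = {ω₂, ω₃, ω₄}ᶜ
  {ω₂, ω₃}  = {ω₃} ∪ {ω₂}
  — 15 sets.
Iteration 4 adds 1:
  {ω₁, ω₄}  = {ω₂, ω₃}ᶜ
  — 16 sets.
Iteration 5: already closed under ᶜ and ∪.

σ(𝒞) = { ∅, {ω₁}, {ω₂}, {ω₃}, {ω₄}, {ω₁, ω₂}, {ω₁, ω₃}, {ω₁, ω₄}, {ω₂, ω₃}, {ω₂, ω₄}, {ω₃, ω₄}, {ω₁, ω₂, ω₃}, {ω₁, ω₂, ω₄}, {ω₁, ω₃, ω₄}, {ω₂, ω₃, ω₄}, X }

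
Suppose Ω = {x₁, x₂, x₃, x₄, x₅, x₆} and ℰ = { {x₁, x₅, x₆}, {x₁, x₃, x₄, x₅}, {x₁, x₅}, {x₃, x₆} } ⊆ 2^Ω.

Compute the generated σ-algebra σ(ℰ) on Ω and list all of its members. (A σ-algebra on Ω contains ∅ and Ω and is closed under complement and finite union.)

Take S₀ = ℰ ∪ {∅, Ω} = { ∅, {x₁, x₅}, {x₃, x₆}, {x₁, x₅, x₆}, {x₁, x₃, x₄, x₅}, Ω }.
Round 1: +6 →
  {x₂, x₆}  = {x₁, x₃, x₄, x₅}ᶜ
  {x₂, x₃, x₄}  = {x₁, x₅, x₆}ᶜ
  {x₁, x₂, x₄, x₅}  = {x₃, x₆}ᶜ
  {x₁, x₃, x₅, x₆}  = {x₁, x₅, x₆} ∪ {x₃, x₆}
  {x₂, x₃, x₄, x₆}  = {x₁, x₅}ᶜ
  {x₁, x₃, x₄, x₅, x₆}  = {x₁, x₃, x₄, x₅} ∪ {x₁, x₅, x₆}
  |family| = 12
Round 2 adds 7:
  {x₂}  = {x₁, x₃, x₄, x₅, x₆}ᶜ
  {x₂, x₄}  = {x₁, x₃, x₅, x₆}ᶜ
  {x₂, x₃, x₆}  = {x₂, x₆} ∪ {x₃, x₆}
  {x₁, x₂, x₅, x₆}  = {x₂, x₆} ∪ {x₁, x₅, x₆}
  {x₁, x₂, x₃, x₄, x₅}  = {x₂, x₃, x₄} ∪ {x₁, x₂, x₄, x₅}
  {x₁, x₂, x₃, x₅, x₆}  = {x₁, x₃, x₅, x₆} ∪ {x₂, x₆}
  {x₁, x₂, x₄, x₅, x₆}  = {x₂, x₆} ∪ {x₁, x₂, x₄, x₅}
  |family| = 19
Round 3 (7 new):
  {x₃}  = {x₁, x₂, x₄, x₅, x₆}ᶜ
  {x₄}  = {x₁, x₂, x₃, x₅, x₆}ᶜ
  {x₆}  = {x₁, x₂, x₃, x₄, x₅}ᶜ
  {x₃, x₄}  = {x₁, x₂, x₅, x₆}ᶜ
  {x₁, x₂, x₅}  = {x₂} ∪ {x₁, x₅}
  {x₁, x₄, x₅}  = {x₂, x₃, x₆}ᶜ
  {x₂, x₄, x₆}  = {x₂, x₄} ∪ {x₂, x₆}
  |family| = 26
Round 4: +6 →
  {x₂, x₃}  = {x₂} ∪ {x₃}
  {x₄, x₆}  = {x₆} ∪ {x₄}
  {x₁, x₃, x₅}  = {x₂, x₄, x₆}ᶜ
  {x₃, x₄, x₆}  = {x₁, x₂, x₅}ᶜ
  {x₁, x₂, x₃, x₅}  = {x₃} ∪ {x₁, x₂, x₅}
  {x₁, x₄, x₅, x₆}  = {x₁, x₄, x₅} ∪ {x₆}
  |family| = 32
Round 5 adds nothing — fixpoint reached.

|σ(ℰ)| = 32.  σ(ℰ) = { ∅, {x₂}, {x₃}, {x₄}, {x₆}, {x₁, x₅}, {x₂, x₃}, {x₂, x₄}, {x₂, x₆}, {x₃, x₄}, {x₃, x₆}, {x₄, x₆}, {x₁, x₂, x₅}, {x₁, x₃, x₅}, {x₁, x₄, x₅}, {x₁, x₅, x₆}, {x₂, x₃, x₄}, {x₂, x₃, x₆}, {x₂, x₄, x₆}, {x₃, x₄, x₆}, {x₁, x₂, x₃, x₅}, {x₁, x₂, x₄, x₅}, {x₁, x₂, x₅, x₆}, {x₁, x₃, x₄, x₅}, {x₁, x₃, x₅, x₆}, {x₁, x₄, x₅, x₆}, {x₂, x₃, x₄, x₆}, {x₁, x₂, x₃, x₄, x₅}, {x₁, x₂, x₃, x₅, x₆}, {x₁, x₂, x₄, x₅, x₆}, {x₁, x₃, x₄, x₅, x₆}, Ω }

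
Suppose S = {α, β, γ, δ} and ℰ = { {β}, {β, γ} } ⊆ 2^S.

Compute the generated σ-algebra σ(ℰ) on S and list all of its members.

Start: ℰ ∪ {∅, S} = { {}, {β}, {β, γ}, S }.
Iteration 1: +2 →
  {α, δ}  = {β, γ}ᶜ
  {α, γ, δ}  = {β}ᶜ
  |family| = 6
Iteration 2. New:
  {α, β, δ}  = {α, δ} ∪ {β}
  |family| = 7
Iteration 3 adds 1:
  {γ}  = {α, β, δ}ᶜ
  |family| = 8
Iteration 4: closed — nothing new.

σ(ℰ) = { {}, {β}, {γ}, {α, δ}, {β, γ}, {α, β, δ}, {α, γ, δ}, S }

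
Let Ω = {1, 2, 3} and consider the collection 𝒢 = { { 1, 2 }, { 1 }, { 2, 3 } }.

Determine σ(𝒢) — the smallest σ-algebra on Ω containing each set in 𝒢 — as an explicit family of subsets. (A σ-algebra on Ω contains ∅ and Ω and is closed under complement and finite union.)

Seed the family with 𝒢 together with ∅ and Ω: { {}, { 1 }, { 1, 2 }, { 2, 3 }, Ω }.
Round 1 (1 new):
  { 3 }  = Ω∖{ 1, 2 }
  (now 6)
Round 2. New:
  { 1, 3 }  = { 3 } ∪ { 1 }
  (now 7)
Round 3: 1 new —
  { 2 }  = Ω∖{ 1, 3 }
  (now 8)
Round 4 adds nothing — fixpoint reached.

σ(𝒢) = { {}, { 1 }, { 2 }, { 3 }, { 1, 2 }, { 1, 3 }, { 2, 3 }, Ω }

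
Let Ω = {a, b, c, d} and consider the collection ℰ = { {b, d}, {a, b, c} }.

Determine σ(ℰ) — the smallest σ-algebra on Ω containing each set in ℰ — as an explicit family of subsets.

σ(ℰ) (8 sets): { {}, {b}, {d}, {a, c}, {b, d}, {a, b, c}, {a, c, d}, Ω }

Trace:
Initial family (4 sets): { {}, {b, d}, {a, b, c}, Ω }.
Iteration 1 (2 new):
  {d}  = Ω∖{a, b, c}
  {a, c}  = Ω∖{b, d}
  |family| = 6
Iteration 2. New:
  {a, c, d}  = {a, c} ∪ {d}
  |family| = 7
Iteration 3: 1 new —
  {b}  = Ω∖{a, c, d}
  |family| = 8
Iteration 4: no new sets; the family is a σ-algebra.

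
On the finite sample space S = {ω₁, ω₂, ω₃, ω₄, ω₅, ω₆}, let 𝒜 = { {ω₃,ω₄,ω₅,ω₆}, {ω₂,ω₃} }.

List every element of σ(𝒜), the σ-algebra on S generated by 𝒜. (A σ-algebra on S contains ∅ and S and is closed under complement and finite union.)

Seed the family with 𝒜 together with ∅ and S: { ∅, {ω₂,ω₃}, {ω₃,ω₄,ω₅,ω₆}, S }.
Step 1: 3 new —
  {ω₁,ω₂}  = S∖{ω₃,ω₄,ω₅,ω₆}
  {ω₁,ω₄,ω₅,ω₆}  = S∖{ω₂,ω₃}
  {ω₂,ω₃,ω₄,ω₅,ω₆}  = {ω₂,ω₃} ∪ {ω₃,ω₄,ω₅,ω₆}
  [7 total]
Step 2: +4 →
  {ω₁}  = S∖{ω₂,ω₃,ω₄,ω₅,ω₆}
  {ω₁,ω₂,ω₃}  = {ω₂,ω₃} ∪ {ω₁,ω₂}
  {ω₁,ω₂,ω₄,ω₅,ω₆}  = {ω₁,ω₂} ∪ {ω₁,ω₄,ω₅,ω₆}
  {ω₁,ω₃,ω₄,ω₅,ω₆}  = {ω₃,ω₄,ω₅,ω₆} ∪ {ω₁,ω₄,ω₅,ω₆}
  [11 total]
Step 3: 3 new —
  {ω₂}  = S∖{ω₁,ω₃,ω₄,ω₅,ω₆}
  {ω₃}  = S∖{ω₁,ω₂,ω₄,ω₅,ω₆}
  {ω₄,ω₅,ω₆}  = S∖{ω₁,ω₂,ω₃}
  [14 total]
Step 4: 2 new —
  {ω₁,ω₃}  = {ω₃} ∪ {ω₁}
  {ω₂,ω₄,ω₅,ω₆}  = {ω₂} ∪ {ω₄,ω₅,ω₆}
  [16 total]
Step 5: no new sets; the family is a σ-algebra.

Therefore σ(𝒜) = { ∅, {ω₁}, {ω₂}, {ω₃}, {ω₁,ω₂}, {ω₁,ω₃}, {ω₂,ω₃}, {ω₁,ω₂,ω₃}, {ω₄,ω₅,ω₆}, {ω₁,ω₄,ω₅,ω₆}, {ω₂,ω₄,ω₅,ω₆}, {ω₃,ω₄,ω₅,ω₆}, {ω₁,ω₂,ω₄,ω₅,ω₆}, {ω₁,ω₃,ω₄,ω₅,ω₆}, {ω₂,ω₃,ω₄,ω₅,ω₆}, S } (|σ(𝒜)| = 16).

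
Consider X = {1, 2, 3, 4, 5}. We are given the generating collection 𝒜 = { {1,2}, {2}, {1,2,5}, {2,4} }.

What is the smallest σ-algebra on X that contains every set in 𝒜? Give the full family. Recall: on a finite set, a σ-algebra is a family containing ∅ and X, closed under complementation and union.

σ(𝒜) = { {}, {1}, {2}, {3}, {4}, {5}, {1,2}, {1,3}, {1,4}, {1,5}, {2,3}, {2,4}, {2,5}, {3,4}, {3,5}, {4,5}, {1,2,3}, {1,2,4}, {1,2,5}, {1,3,4}, {1,3,5}, {1,4,5}, {2,3,4}, {2,3,5}, {2,4,5}, {3,4,5}, {1,2,3,4}, {1,2,3,5}, {1,2,4,5}, {1,3,4,5}, {2,3,4,5}, X }

Check:
Start: 𝒜 ∪ {∅, X} = { {}, {2}, {1,2}, {2,4}, {1,2,5}, X }.
Round 1 adds 6:
  {3,4}  = X∖{1,2,5}
  {1,2,4}  = {1,2} ∪ {2,4}
  {1,3,5}  = X∖{2,4}
  {3,4,5}  = X∖{1,2}
  {1,2,4,5}  = {1,2,5} ∪ {2,4}
  {1,3,4,5}  = X∖{2}
  (now 12)
Round 2. New:
  {3}  = X∖{1,2,4,5}
  {3,5}  = X∖{1,2,4}
  {2,3,4}  = {3,4} ∪ {2}
  {1,2,3,4}  = {3,4} ∪ {1,2}
  {1,2,3,5}  = {1,2} ∪ {1,3,5}
  {2,3,4,5}  = {3,4,5} ∪ {2}
  (now 18)
Round 3 (7 new):
  {1}  = X∖{2,3,4,5}
  {4}  = X∖{1,2,3,5}
  {5}  = X∖{1,2,3,4}
  {1,5}  = X∖{2,3,4}
  {2,3}  = {3} ∪ {2}
  {1,2,3}  = {3} ∪ {1,2}
  {2,3,5}  = {2} ∪ {3,5}
  (now 25)
Round 4. New:
  {1,3}  = {3} ∪ {1}
  {1,4}  = X∖{2,3,5}
  {2,5}  = {2} ∪ {5}
  {4,5}  = X∖{1,2,3}
  {1,3,4}  = {3,4} ∪ {1}
  {1,4,5}  = X∖{2,3}
  {2,4,5}  = {5} ∪ {2,4}
  (now 32)
Round 5 adds nothing — fixpoint reached.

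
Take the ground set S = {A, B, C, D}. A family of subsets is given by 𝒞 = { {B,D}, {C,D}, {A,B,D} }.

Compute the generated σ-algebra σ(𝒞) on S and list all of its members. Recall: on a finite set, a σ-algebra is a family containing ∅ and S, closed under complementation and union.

Answer: σ(𝒞) = { {}, {A}, {B}, {C}, {D}, {A,B}, {A,C}, {A,D}, {B,C}, {B,D}, {C,D}, {A,B,C}, {A,B,D}, {A,C,D}, {B,C,D}, S }

Trace:
Start: 𝒞 ∪ {∅, S} = { {}, {B,D}, {C,D}, {A,B,D}, S }.
Pass 1: 4 new —
  {C}  = complement {A,B,D}
  {A,B}  = complement {C,D}
  {A,C}  = complement {B,D}
  {B,C,D}  = {C,D} ∪ {B,D}
  |family| = 9
Pass 2: +3 →
  {A}  = complement {B,C,D}
  {A,B,C}  = {A,B} ∪ {C}
  {A,C,D}  = {C,D} ∪ {A,C}
  |family| = 12
Pass 3: +2 →
  {B}  = complement {A,C,D}
  {D}  = complement {A,B,C}
  |family| = 14
Pass 4: +2 →
  {A,D}  = {D} ∪ {A}
  {B,C}  = {C} ∪ {B}
  |family| = 16
Pass 5: no new sets; the family is a σ-algebra.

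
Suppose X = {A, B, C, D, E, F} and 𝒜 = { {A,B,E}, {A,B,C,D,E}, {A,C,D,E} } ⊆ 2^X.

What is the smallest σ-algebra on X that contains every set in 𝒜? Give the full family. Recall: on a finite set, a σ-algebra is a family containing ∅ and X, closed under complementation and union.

σ(𝒜) (16 sets): { ∅, {B}, {F}, {A,E}, {B,F}, {C,D}, {A,B,E}, {A,E,F}, {B,C,D}, {C,D,F}, {A,B,E,F}, {A,C,D,E}, {B,C,D,F}, {A,B,C,D,E}, {A,C,D,E,F}, X }

Trace:
Initial family (5 sets): { ∅, {A,B,E}, {A,C,D,E}, {A,B,C,D,E}, X }.
Iteration 1 adds 3:
  {F}  = X∖{A,B,C,D,E}
  {B,F}  = X∖{A,C,D,E}
  {C,D,F}  = X∖{A,B,E}
  |family| = 8
Iteration 2: 3 new —
  {A,B,E,F}  = {A,B,E} ∪ {B,F}
  {B,C,D,F}  = {C,D,F} ∪ {B,F}
  {A,C,D,E,F}  = {C,D,F} ∪ {A,C,D,E}
  |family| = 11
Iteration 3 (3 new):
  {B}  = X∖{A,C,D,E,F}
  {A,E}  = X∖{B,C,D,F}
  {C,D}  = X∖{A,B,E,F}
  |family| = 14
Iteration 4: +2 →
  {A,E,F}  = {A,E} ∪ {F}
  {B,C,D}  = {C,D} ∪ {B}
  |family| = 16
Iteration 5: closed — nothing new.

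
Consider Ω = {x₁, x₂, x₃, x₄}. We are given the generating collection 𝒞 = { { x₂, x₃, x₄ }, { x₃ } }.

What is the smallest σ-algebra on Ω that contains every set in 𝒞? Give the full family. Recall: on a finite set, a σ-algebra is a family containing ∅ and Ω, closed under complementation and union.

Begin from { ∅, { x₃ }, { x₂, x₃, x₄ }, Ω } (that is, 𝒞 plus ∅ and Ω).
Pass 1. New:
  { x₁ }  = ᶜ of { x₂, x₃, x₄ }
  { x₁, x₂, x₄ }  = ᶜ of { x₃ }
  |family| = 6
Pass 2. New:
  { x₁, x₃ }  = { x₃ } ∪ { x₁ }
  |family| = 7
Pass 3 adds 1:
  { x₂, x₄ }  = ᶜ of { x₁, x₃ }
  |family| = 8
Pass 4: already closed under ᶜ and ∪.

Therefore σ(𝒞) = { ∅, { x₁ }, { x₃ }, { x₁, x₃ }, { x₂, x₄ }, { x₁, x₂, x₄ }, { x₂, x₃, x₄ }, Ω } (|σ(𝒞)| = 8).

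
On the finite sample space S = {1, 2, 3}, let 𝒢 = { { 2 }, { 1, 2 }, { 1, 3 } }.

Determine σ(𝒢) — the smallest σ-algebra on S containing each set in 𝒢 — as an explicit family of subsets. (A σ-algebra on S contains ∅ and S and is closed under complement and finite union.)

Start: 𝒢 ∪ {∅, S} = { {  }, { 2 }, { 1, 2 }, { 1, 3 }, S }.
Round 1 adds 1:
  { 3 }  = S∖{ 1, 2 }
Round 2 (1 new):
  { 2, 3 }  = { 3 } ∪ { 2 }
Round 3: +1 →
  { 1 }  = S∖{ 2, 3 }
Round 4: no new sets; the family is a σ-algebra.

|σ(𝒢)| = 8.  σ(𝒢) = { {  }, { 1 }, { 2 }, { 3 }, { 1, 2 }, { 1, 3 }, { 2, 3 }, S }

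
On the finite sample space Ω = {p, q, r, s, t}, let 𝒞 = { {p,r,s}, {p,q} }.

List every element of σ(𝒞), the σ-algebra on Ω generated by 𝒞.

Initial family (4 sets): { {}, {p,q}, {p,r,s}, Ω }.
Round 1. New:
  {q,t}  = {p,r,s}ᶜ
  {r,s,t}  = {p,q}ᶜ
  {p,q,r,s}  = {p,q} ∪ {p,r,s}
  |family| = 7
Round 2: 4 new —
  {t}  = {p,q,r,s}ᶜ
  {p,q,t}  = {q,t} ∪ {p,q}
  {p,r,s,t}  = {r,s,t} ∪ {p,r,s}
  {q,r,s,t}  = {q,t} ∪ {r,s,t}
  |family| = 11
Round 3: +3 →
  {p}  = {q,r,s,t}ᶜ
  {q}  = {p,r,s,t}ᶜ
  {r,s}  = {p,q,t}ᶜ
  |family| = 14
Round 4. New:
  {p,t}  = {t} ∪ {p}
  {q,r,s}  = {r,s} ∪ {q}
  |family| = 16
Round 5 adds nothing — fixpoint reached.

Therefore σ(𝒞) = { {}, {p}, {q}, {t}, {p,q}, {p,t}, {q,t}, {r,s}, {p,q,t}, {p,r,s}, {q,r,s}, {r,s,t}, {p,q,r,s}, {p,r,s,t}, {q,r,s,t}, Ω } (|σ(𝒞)| = 16).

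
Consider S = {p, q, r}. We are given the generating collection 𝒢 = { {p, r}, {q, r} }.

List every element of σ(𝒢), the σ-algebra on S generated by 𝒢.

Take S₀ = 𝒢 ∪ {∅, S} = { {}, {p, r}, {q, r}, S }.
Iteration 1 adds 2:
  {p}  = complement {q, r}
  {q}  = complement {p, r}
  — 6 sets.
Iteration 2: 1 new —
  {p, q}  = {q} ∪ {p}
  — 7 sets.
Iteration 3: 1 new —
  {r}  = complement {p, q}
  — 8 sets.
Iteration 4: no new sets; the family is a σ-algebra.

Hence σ(𝒢) has 8 members: { {}, {p}, {q}, {r}, {p, q}, {p, r}, {q, r}, S }.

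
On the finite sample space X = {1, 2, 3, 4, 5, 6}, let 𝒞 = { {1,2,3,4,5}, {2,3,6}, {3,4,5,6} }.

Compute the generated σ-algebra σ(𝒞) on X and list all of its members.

Initial family (5 sets): { ∅, {2,3,6}, {3,4,5,6}, {1,2,3,4,5}, X }.
Round 1 adds 4:
  {6}  = X∖{1,2,3,4,5}
  {1,2}  = X∖{3,4,5,6}
  {1,4,5}  = X∖{2,3,6}
  {2,3,4,5,6}  = {3,4,5,6} ∪ {2,3,6}
  [9 total]
Round 2: 6 new —
  {1}  = X∖{2,3,4,5,6}
  {1,2,6}  = {1,2} ∪ {6}
  {1,2,3,6}  = {1,2} ∪ {2,3,6}
  {1,2,4,5}  = {1,4,5} ∪ {1,2}
  {1,4,5,6}  = {1,4,5} ∪ {6}
  {1,3,4,5,6}  = {1,4,5} ∪ {3,4,5,6}
  [15 total]
Round 3 (7 new):
  {2}  = X∖{1,3,4,5,6}
  {1,6}  = {6} ∪ {1}
  {2,3}  = X∖{1,4,5,6}
  {3,6}  = X∖{1,2,4,5}
  {4,5}  = X∖{1,2,3,6}
  {3,4,5}  = X∖{1,2,6}
  {1,2,4,5,6}  = {1,4,5} ∪ {1,2,6}
  [22 total]
Round 4 (8 new):
  {3}  = X∖{1,2,4,5,6}
  {2,6}  = {2} ∪ {6}
  {1,2,3}  = {1,2} ∪ {2,3}
  {1,3,6}  = {1,6} ∪ {3,6}
  {2,4,5}  = {2} ∪ {4,5}
  {4,5,6}  = {4,5} ∪ {6}
  {1,3,4,5}  = {3,4,5} ∪ {1,4,5}
  {2,3,4,5}  = X∖{1,6}
  [30 total]
Round 5. New:
  {1,3}  = {3} ∪ {1}
  {2,4,5,6}  = {2} ∪ {4,5,6}
  [32 total]
Round 6: stable.

Hence σ(𝒞) has 32 members: { ∅, {1}, {2}, {3}, {6}, {1,2}, {1,3}, {1,6}, {2,3}, {2,6}, {3,6}, {4,5}, {1,2,3}, {1,2,6}, {1,3,6}, {1,4,5}, {2,3,6}, {2,4,5}, {3,4,5}, {4,5,6}, {1,2,3,6}, {1,2,4,5}, {1,3,4,5}, {1,4,5,6}, {2,3,4,5}, {2,4,5,6}, {3,4,5,6}, {1,2,3,4,5}, {1,2,4,5,6}, {1,3,4,5,6}, {2,3,4,5,6}, X }.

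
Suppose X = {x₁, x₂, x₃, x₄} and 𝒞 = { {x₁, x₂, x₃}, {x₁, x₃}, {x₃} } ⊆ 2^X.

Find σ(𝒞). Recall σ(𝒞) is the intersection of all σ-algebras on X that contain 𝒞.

Seed the family with 𝒞 together with ∅ and X: { {}, {x₃}, {x₁, x₃}, {x₁, x₂, x₃}, X }.
Round 1: 3 new —
  {x₄}  = X∖{x₁, x₂, x₃}
  {x₂, x₄}  = X∖{x₁, x₃}
  {x₁, x₂, x₄}  = X∖{x₃}
  (now 8)
Round 2. New:
  {x₃, x₄}  = {x₄} ∪ {x₃}
  {x₁, x₃, x₄}  = {x₄} ∪ {x₁, x₃}
  {x₂, x₃, x₄}  = {x₃} ∪ {x₂, x₄}
  (now 11)
Round 3: 3 new —
  {x₁}  = X∖{x₂, x₃, x₄}
  {x₂}  = X∖{x₁, x₃, x₄}
  {x₁, x₂}  = X∖{x₃, x₄}
  (now 14)
Round 4: +2 →
  {x₁, x₄}  = {x₄} ∪ {x₁}
  {x₂, x₃}  = {x₃} ∪ {x₂}
  (now 16)
Round 5: stable.

|σ(𝒞)| = 16.  σ(𝒞) = { {}, {x₁}, {x₂}, {x₃}, {x₄}, {x₁, x₂}, {x₁, x₃}, {x₁, x₄}, {x₂, x₃}, {x₂, x₄}, {x₃, x₄}, {x₁, x₂, x₃}, {x₁, x₂, x₄}, {x₁, x₃, x₄}, {x₂, x₃, x₄}, X }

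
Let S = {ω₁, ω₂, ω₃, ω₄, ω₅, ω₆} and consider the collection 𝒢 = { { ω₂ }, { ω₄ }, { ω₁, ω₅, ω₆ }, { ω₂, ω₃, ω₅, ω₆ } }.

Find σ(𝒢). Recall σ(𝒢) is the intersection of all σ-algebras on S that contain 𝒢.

Begin from { {}, { ω₂ }, { ω₄ }, { ω₁, ω₅, ω₆ }, { ω₂, ω₃, ω₅, ω₆ }, S } (that is, 𝒢 plus ∅ and S).
Pass 1. New:
  { ω₁, ω₄ }  = complement { ω₂, ω₃, ω₅, ω₆ }
  { ω₂, ω₄ }  = { ω₄ } ∪ { ω₂ }
  { ω₂, ω₃, ω₄ }  = complement { ω₁, ω₅, ω₆ }
  { ω₁, ω₂, ω₅, ω₆ }  = { ω₁, ω₅, ω₆ } ∪ { ω₂ }
  { ω₁, ω₄, ω₅, ω₆ }  = { ω₁, ω₅, ω₆ } ∪ { ω₄ }
  { ω₁, ω₂, ω₃, ω₅, ω₆ }  = complement { ω₄ }
  { ω₁, ω₃, ω₄, ω₅, ω₆ }  = complement { ω₂ }
  { ω₂, ω₃, ω₄, ω₅, ω₆ }  = { ω₄ } ∪ { ω₂, ω₃, ω₅, ω₆ }
  — 14 sets.
Pass 2 adds 7:
  { ω₁ }  = complement { ω₂, ω₃, ω₄, ω₅, ω₆ }
  { ω₂, ω₃ }  = complement { ω₁, ω₄, ω₅, ω₆ }
  { ω₃, ω₄ }  = complement { ω₁, ω₂, ω₅, ω₆ }
  { ω₁, ω₂, ω₄ }  = { ω₂ } ∪ { ω₁, ω₄ }
  { ω₁, ω₂, ω₃, ω₄ }  = { ω₂, ω₃, ω₄ } ∪ { ω₁, ω₄ }
  { ω₁, ω₃, ω₅, ω₆ }  = complement { ω₂, ω₄ }
  { ω₁, ω₂, ω₄, ω₅, ω₆ }  = { ω₁, ω₄, ω₅, ω₆ } ∪ { ω₂ }
  — 21 sets.
Pass 3 adds 6:
  { ω₃ }  = complement { ω₁, ω₂, ω₄, ω₅, ω₆ }
  { ω₁, ω₂ }  = { ω₂ } ∪ { ω₁ }
  { ω₅, ω₆ }  = complement { ω₁, ω₂, ω₃, ω₄ }
  { ω₁, ω₂, ω₃ }  = { ω₂, ω₃ } ∪ { ω₁ }
  { ω₁, ω₃, ω₄ }  = { ω₃, ω₄ } ∪ { ω₁, ω₄ }
  { ω₃, ω₅, ω₆ }  = complement { ω₁, ω₂, ω₄ }
  — 27 sets.
Pass 4: +5 →
  { ω₁, ω₃ }  = { ω₁ } ∪ { ω₃ }
  { ω₂, ω₅, ω₆ }  = complement { ω₁, ω₃, ω₄ }
  { ω₄, ω₅, ω₆ }  = complement { ω₁, ω₂, ω₃ }
  { ω₂, ω₄, ω₅, ω₆ }  = { ω₅, ω₆ } ∪ { ω₂, ω₄ }
  { ω₃, ω₄, ω₅, ω₆ }  = complement { ω₁, ω₂ }
  — 32 sets.
Pass 5: already closed under ᶜ and ∪.

σ(𝒢) = { {}, { ω₁ }, { ω₂ }, { ω₃ }, { ω₄ }, { ω₁, ω₂ }, { ω₁, ω₃ }, { ω₁, ω₄ }, { ω₂, ω₃ }, { ω₂, ω₄ }, { ω₃, ω₄ }, { ω₅, ω₆ }, { ω₁, ω₂, ω₃ }, { ω₁, ω₂, ω₄ }, { ω₁, ω₃, ω₄ }, { ω₁, ω₅, ω₆ }, { ω₂, ω₃, ω₄ }, { ω₂, ω₅, ω₆ }, { ω₃, ω₅, ω₆ }, { ω₄, ω₅, ω₆ }, { ω₁, ω₂, ω₃, ω₄ }, { ω₁, ω₂, ω₅, ω₆ }, { ω₁, ω₃, ω₅, ω₆ }, { ω₁, ω₄, ω₅, ω₆ }, { ω₂, ω₃, ω₅, ω₆ }, { ω₂, ω₄, ω₅, ω₆ }, { ω₃, ω₄, ω₅, ω₆ }, { ω₁, ω₂, ω₃, ω₅, ω₆ }, { ω₁, ω₂, ω₄, ω₅, ω₆ }, { ω₁, ω₃, ω₄, ω₅, ω₆ }, { ω₂, ω₃, ω₄, ω₅, ω₆ }, S }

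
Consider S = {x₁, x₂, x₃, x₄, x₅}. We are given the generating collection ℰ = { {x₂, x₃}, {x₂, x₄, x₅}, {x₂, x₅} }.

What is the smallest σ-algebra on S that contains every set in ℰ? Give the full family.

σ(ℰ) = { ∅, {x₁}, {x₂}, {x₃}, {x₄}, {x₅}, {x₁, x₂}, {x₁, x₃}, {x₁, x₄}, {x₁, x₅}, {x₂, x₃}, {x₂, x₄}, {x₂, x₅}, {x₃, x₄}, {x₃, x₅}, {x₄, x₅}, {x₁, x₂, x₃}, {x₁, x₂, x₄}, {x₁, x₂, x₅}, {x₁, x₃, x₄}, {x₁, x₃, x₅}, {x₁, x₄, x₅}, {x₂, x₃, x₄}, {x₂, x₃, x₅}, {x₂, x₄, x₅}, {x₃, x₄, x₅}, {x₁, x₂, x₃, x₄}, {x₁, x₂, x₃, x₅}, {x₁, x₂, x₄, x₅}, {x₁, x₃, x₄, x₅}, {x₂, x₃, x₄, x₅}, S }

Trace:
Take S₀ = ℰ ∪ {∅, S} = { ∅, {x₂, x₃}, {x₂, x₅}, {x₂, x₄, x₅}, S }.
Pass 1: 5 new —
  {x₁, x₃}  = ᶜ of {x₂, x₄, x₅}
  {x₁, x₃, x₄}  = ᶜ of {x₂, x₅}
  {x₁, x₄, x₅}  = ᶜ of {x₂, x₃}
  {x₂, x₃, x₅}  = {x₂, x₅} ∪ {x₂, x₃}
  {x₂, x₃, x₄, x₅}  = {x₂, x₃} ∪ {x₂, x₄, x₅}
  [10 total]
Pass 2 adds 7:
  {x₁}  = ᶜ of {x₂, x₃, x₄, x₅}
  {x₁, x₄}  = ᶜ of {x₂, x₃, x₅}
  {x₁, x₂, x₃}  = {x₂, x₃} ∪ {x₁, x₃}
  {x₁, x₂, x₃, x₄}  = {x₁, x₃, x₄} ∪ {x₂, x₃}
  {x₁, x₂, x₃, x₅}  = {x₂, x₅} ∪ {x₁, x₃}
  {x₁, x₂, x₄, x₅}  = {x₁, x₄, x₅} ∪ {x₂, x₅}
  {x₁, x₃, x₄, x₅}  = {x₁, x₄, x₅} ∪ {x₁, x₃, x₄}
  [17 total]
Pass 3 adds 6:
  {x₂}  = ᶜ of {x₁, x₃, x₄, x₅}
  {x₃}  = ᶜ of {x₁, x₂, x₄, x₅}
  {x₄}  = ᶜ of {x₁, x₂, x₃, x₅}
  {x₅}  = ᶜ of {x₁, x₂, x₃, x₄}
  {x₄, x₅}  = ᶜ of {x₁, x₂, x₃}
  {x₁, x₂, x₅}  = {x₂, x₅} ∪ {x₁}
  [23 total]
Pass 4: +9 →
  {x₁, x₂}  = {x₂} ∪ {x₁}
  {x₁, x₅}  = {x₅} ∪ {x₁}
  {x₂, x₄}  = {x₂} ∪ {x₄}
  {x₃, x₄}  = ᶜ of {x₁, x₂, x₅}
  {x₃, x₅}  = {x₅} ∪ {x₃}
  {x₁, x₂, x₄}  = {x₂} ∪ {x₁, x₄}
  {x₁, x₃, x₅}  = {x₅} ∪ {x₁, x₃}
  {x₂, x₃, x₄}  = {x₂, x₃} ∪ {x₄}
  {x₃, x₄, x₅}  = {x₄, x₅} ∪ {x₃}
  [32 total]
Pass 5: already closed under ᶜ and ∪.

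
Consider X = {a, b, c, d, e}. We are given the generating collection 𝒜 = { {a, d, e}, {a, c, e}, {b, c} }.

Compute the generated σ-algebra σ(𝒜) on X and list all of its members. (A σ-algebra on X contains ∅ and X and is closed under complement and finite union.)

Seed the family with 𝒜 together with ∅ and X: { {}, {b, c}, {a, c, e}, {a, d, e}, X }.
Round 1. New:
  {b, d}  = ᶜ of {a, c, e}
  {a, b, c, e}  = {b, c} ∪ {a, c, e}
  {a, c, d, e}  = {a, d, e} ∪ {a, c, e}
  [8 total]
Round 2 adds 4:
  {b}  = ᶜ of {a, c, d, e}
  {d}  = ᶜ of {a, b, c, e}
  {b, c, d}  = {b, c} ∪ {b, d}
  {a, b, d, e}  = {a, d, e} ∪ {b, d}
  [12 total]
Round 3. New:
  {c}  = ᶜ of {a, b, d, e}
  {a, e}  = ᶜ of {b, c, d}
  [14 total]
Round 4 adds 2:
  {c, d}  = {c} ∪ {d}
  {a, b, e}  = {a, e} ∪ {b}
  [16 total]
Round 5: stable.

Hence σ(𝒜) has 16 members: { {}, {b}, {c}, {d}, {a, e}, {b, c}, {b, d}, {c, d}, {a, b, e}, {a, c, e}, {a, d, e}, {b, c, d}, {a, b, c, e}, {a, b, d, e}, {a, c, d, e}, X }.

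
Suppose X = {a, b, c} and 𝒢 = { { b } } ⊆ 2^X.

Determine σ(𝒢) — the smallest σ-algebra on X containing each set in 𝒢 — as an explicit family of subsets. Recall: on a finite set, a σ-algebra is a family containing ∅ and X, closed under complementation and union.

σ(𝒢) = { {  }, { b }, { a, c }, X }

Trace:
Seed the family with 𝒢 together with ∅ and X: { {  }, { b }, X }.
Pass 1: 1 new —
  { a, c }  = ᶜ of { b }
  — 4 sets.
Pass 2: closed — nothing new.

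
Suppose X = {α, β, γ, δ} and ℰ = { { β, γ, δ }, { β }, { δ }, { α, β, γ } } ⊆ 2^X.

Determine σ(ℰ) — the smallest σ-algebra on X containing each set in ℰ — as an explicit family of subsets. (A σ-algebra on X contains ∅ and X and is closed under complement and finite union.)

σ(ℰ) (16 sets): { {}, { α }, { β }, { γ }, { δ }, { α, β }, { α, γ }, { α, δ }, { β, γ }, { β, δ }, { γ, δ }, { α, β, γ }, { α, β, δ }, { α, γ, δ }, { β, γ, δ }, X }

Derivation:
Seed the family with ℰ together with ∅ and X: { {}, { β }, { δ }, { α, β, γ }, { β, γ, δ }, X }.
Pass 1 (3 new):
  { α }  = ᶜ of { β, γ, δ }
  { β, δ }  = { δ } ∪ { β }
  { α, γ, δ }  = ᶜ of { β }
  (now 9)
Pass 2. New:
  { α, β }  = { β } ∪ { α }
  { α, γ }  = ᶜ of { β, δ }
  { α, δ }  = { δ } ∪ { α }
  { α, β, δ }  = { β, δ } ∪ { α }
  (now 13)
Pass 3 adds 3:
  { γ }  = ᶜ of { α, β, δ }
  { β, γ }  = ᶜ of { α, δ }
  { γ, δ }  = ᶜ of { α, β }
  (now 16)
Pass 4: no new sets; the family is a σ-algebra.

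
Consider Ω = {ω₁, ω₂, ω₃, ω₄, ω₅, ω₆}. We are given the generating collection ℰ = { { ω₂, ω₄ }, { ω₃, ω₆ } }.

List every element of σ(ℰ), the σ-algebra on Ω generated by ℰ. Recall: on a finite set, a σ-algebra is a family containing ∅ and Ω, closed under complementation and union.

Take S₀ = ℰ ∪ {∅, Ω} = { ∅, { ω₂, ω₄ }, { ω₃, ω₆ }, Ω }.
Step 1: +3 →
  { ω₁, ω₂, ω₄, ω₅ }  = Ω∖{ ω₃, ω₆ }
  { ω₁, ω₃, ω₅, ω₆ }  = Ω∖{ ω₂, ω₄ }
  { ω₂, ω₃, ω₄, ω₆ }  = { ω₃, ω₆ } ∪ { ω₂, ω₄ }
  |family| = 7
Step 2. New:
  { ω₁, ω₅ }  = Ω∖{ ω₂, ω₃, ω₄, ω₆ }
  |family| = 8
Step 3: already closed under ᶜ and ∪.

Therefore σ(ℰ) = { ∅, { ω₁, ω₅ }, { ω₂, ω₄ }, { ω₃, ω₆ }, { ω₁, ω₂, ω₄, ω₅ }, { ω₁, ω₃, ω₅, ω₆ }, { ω₂, ω₃, ω₄, ω₆ }, Ω } (|σ(ℰ)| = 8).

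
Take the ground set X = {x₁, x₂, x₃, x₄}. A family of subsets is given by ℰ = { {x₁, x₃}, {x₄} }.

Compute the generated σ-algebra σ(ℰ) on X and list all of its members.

|σ(ℰ)| = 8.  σ(ℰ) = { ∅, {x₂}, {x₄}, {x₁, x₃}, {x₂, x₄}, {x₁, x₂, x₃}, {x₁, x₃, x₄}, X }

Working:
Seed the family with ℰ together with ∅ and X: { ∅, {x₄}, {x₁, x₃}, X }.
Iteration 1. New:
  {x₂, x₄}  = complement {x₁, x₃}
  {x₁, x₂, x₃}  = complement {x₄}
  {x₁, x₃, x₄}  = {x₁, x₃} ∪ {x₄}
  (now 7)
Iteration 2 adds 1:
  {x₂}  = complement {x₁, x₃, x₄}
  (now 8)
Iteration 3: no new sets; the family is a σ-algebra.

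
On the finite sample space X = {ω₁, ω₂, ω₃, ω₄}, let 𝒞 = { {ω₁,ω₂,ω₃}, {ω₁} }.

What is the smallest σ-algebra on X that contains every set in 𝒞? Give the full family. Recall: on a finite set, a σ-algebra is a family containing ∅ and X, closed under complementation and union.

|σ(𝒞)| = 8.  σ(𝒞) = { {}, {ω₁}, {ω₄}, {ω₁,ω₄}, {ω₂,ω₃}, {ω₁,ω₂,ω₃}, {ω₂,ω₃,ω₄}, X }

Working:
Initial family (4 sets): { {}, {ω₁}, {ω₁,ω₂,ω₃}, X }.
Step 1. New:
  {ω₄}  = {ω₁,ω₂,ω₃}ᶜ
  {ω₂,ω₃,ω₄}  = {ω₁}ᶜ
  (now 6)
Step 2: +1 →
  {ω₁,ω₄}  = {ω₄} ∪ {ω₁}
  (now 7)
Step 3: +1 →
  {ω₂,ω₃}  = {ω₁,ω₄}ᶜ
  (now 8)
Step 4: no new sets; the family is a σ-algebra.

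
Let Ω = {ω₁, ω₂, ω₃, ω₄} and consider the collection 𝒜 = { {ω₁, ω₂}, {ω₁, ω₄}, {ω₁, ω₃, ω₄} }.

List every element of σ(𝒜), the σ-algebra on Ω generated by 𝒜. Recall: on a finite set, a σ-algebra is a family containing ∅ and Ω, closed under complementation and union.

|σ(𝒜)| = 16.  σ(𝒜) = { ∅, {ω₁}, {ω₂}, {ω₃}, {ω₄}, {ω₁, ω₂}, {ω₁, ω₃}, {ω₁, ω₄}, {ω₂, ω₃}, {ω₂, ω₄}, {ω₃, ω₄}, {ω₁, ω₂, ω₃}, {ω₁, ω₂, ω₄}, {ω₁, ω₃, ω₄}, {ω₂, ω₃, ω₄}, Ω }

Derivation:
Initial family (5 sets): { ∅, {ω₁, ω₂}, {ω₁, ω₄}, {ω₁, ω₃, ω₄}, Ω }.
Round 1 (4 new):
  {ω₂}  = ᶜ of {ω₁, ω₃, ω₄}
  {ω₂, ω₃}  = ᶜ of {ω₁, ω₄}
  {ω₃, ω₄}  = ᶜ of {ω₁, ω₂}
  {ω₁, ω₂, ω₄}  = {ω₁, ω₄} ∪ {ω₁, ω₂}
  [9 total]
Round 2 (3 new):
  {ω₃}  = ᶜ of {ω₁, ω₂, ω₄}
  {ω₁, ω₂, ω₃}  = {ω₁, ω₂} ∪ {ω₂, ω₃}
  {ω₂, ω₃, ω₄}  = {ω₃, ω₄} ∪ {ω₂}
  [12 total]
Round 3. New:
  {ω₁}  = ᶜ of {ω₂, ω₃, ω₄}
  {ω₄}  = ᶜ of {ω₁, ω₂, ω₃}
  [14 total]
Round 4 (2 new):
  {ω₁, ω₃}  = {ω₃} ∪ {ω₁}
  {ω₂, ω₄}  = {ω₄} ∪ {ω₂}
  [16 total]
After Round 5 the family is unchanged; done.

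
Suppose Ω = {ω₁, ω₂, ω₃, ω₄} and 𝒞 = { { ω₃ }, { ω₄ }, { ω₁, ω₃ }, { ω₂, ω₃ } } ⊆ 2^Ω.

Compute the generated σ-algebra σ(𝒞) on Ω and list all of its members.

Start: 𝒞 ∪ {∅, Ω} = { {  }, { ω₃ }, { ω₄ }, { ω₁, ω₃ }, { ω₂, ω₃ }, Ω }.
Step 1: 7 new —
  { ω₁, ω₄ }  = ᶜ of { ω₂, ω₃ }
  { ω₂, ω₄ }  = ᶜ of { ω₁, ω₃ }
  { ω₃, ω₄ }  = { ω₃ } ∪ { ω₄ }
  { ω₁, ω₂, ω₃ }  = ᶜ of { ω₄ }
  { ω₁, ω₂, ω₄ }  = ᶜ of { ω₃ }
  { ω₁, ω₃, ω₄ }  = { ω₁, ω₃ } ∪ { ω₄ }
  { ω₂, ω₃, ω₄ }  = { ω₂, ω₃ } ∪ { ω₄ }
Step 2 (3 new):
  { ω₁ }  = ᶜ of { ω₂, ω₃, ω₄ }
  { ω₂ }  = ᶜ of { ω₁, ω₃, ω₄ }
  { ω₁, ω₂ }  = ᶜ of { ω₃, ω₄ }
Step 3 adds nothing — fixpoint reached.

|σ(𝒞)| = 16.  σ(𝒞) = { {  }, { ω₁ }, { ω₂ }, { ω₃ }, { ω₄ }, { ω₁, ω₂ }, { ω₁, ω₃ }, { ω₁, ω₄ }, { ω₂, ω₃ }, { ω₂, ω₄ }, { ω₃, ω₄ }, { ω₁, ω₂, ω₃ }, { ω₁, ω₂, ω₄ }, { ω₁, ω₃, ω₄ }, { ω₂, ω₃, ω₄ }, Ω }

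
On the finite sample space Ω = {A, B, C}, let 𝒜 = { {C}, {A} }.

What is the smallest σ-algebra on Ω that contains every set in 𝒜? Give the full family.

|σ(𝒜)| = 8.  σ(𝒜) = { {}, {A}, {B}, {C}, {A, B}, {A, C}, {B, C}, Ω }

Working:
Initial family (4 sets): { {}, {A}, {C}, Ω }.
Round 1 adds 3:
  {A, B}  = complement {C}
  {A, C}  = {C} ∪ {A}
  {B, C}  = complement {A}
  |family| = 7
Round 2 adds 1:
  {B}  = complement {A, C}
  |family| = 8
Round 3: no new sets; the family is a σ-algebra.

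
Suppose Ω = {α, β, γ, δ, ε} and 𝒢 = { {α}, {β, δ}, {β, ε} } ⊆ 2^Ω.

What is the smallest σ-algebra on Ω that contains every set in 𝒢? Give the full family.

Answer: σ(𝒢) = { ∅, {α}, {β}, {γ}, {δ}, {ε}, {α, β}, {α, γ}, {α, δ}, {α, ε}, {β, γ}, {β, δ}, {β, ε}, {γ, δ}, {γ, ε}, {δ, ε}, {α, β, γ}, {α, β, δ}, {α, β, ε}, {α, γ, δ}, {α, γ, ε}, {α, δ, ε}, {β, γ, δ}, {β, γ, ε}, {β, δ, ε}, {γ, δ, ε}, {α, β, γ, δ}, {α, β, γ, ε}, {α, β, δ, ε}, {α, γ, δ, ε}, {β, γ, δ, ε}, Ω }

Derivation:
Seed the family with 𝒢 together with ∅ and Ω: { ∅, {α}, {β, δ}, {β, ε}, Ω }.
Step 1 adds 6:
  {α, β, δ}  = {β, δ} ∪ {α}
  {α, β, ε}  = {β, ε} ∪ {α}
  {α, γ, δ}  = complement {β, ε}
  {α, γ, ε}  = complement {β, δ}
  {β, δ, ε}  = {β, ε} ∪ {β, δ}
  {β, γ, δ, ε}  = complement {α}
Step 2 adds 7:
  {α, γ}  = complement {β, δ, ε}
  {γ, δ}  = complement {α, β, ε}
  {γ, ε}  = complement {α, β, δ}
  {α, β, γ, δ}  = {α, β, δ} ∪ {α, γ, δ}
  {α, β, γ, ε}  = {β, ε} ∪ {α, γ, ε}
  {α, β, δ, ε}  = {β, ε} ∪ {α, β, δ}
  {α, γ, δ, ε}  = {α, γ, ε} ∪ {α, γ, δ}
Step 3 adds 7:
  {β}  = complement {α, γ, δ, ε}
  {γ}  = complement {α, β, δ, ε}
  {δ}  = complement {α, β, γ, ε}
  {ε}  = complement {α, β, γ, δ}
  {β, γ, δ}  = {γ, δ} ∪ {β, δ}
  {β, γ, ε}  = {β, ε} ∪ {γ, ε}
  {γ, δ, ε}  = {γ, δ} ∪ {γ, ε}
Step 4. New:
  {α, β}  = complement {γ, δ, ε}
  {α, δ}  = complement {β, γ, ε}
  {α, ε}  = complement {β, γ, δ}
  {β, γ}  = {β} ∪ {γ}
  {δ, ε}  = {ε} ∪ {δ}
  {α, β, γ}  = {β} ∪ {α, γ}
Step 5. New:
  {α, δ, ε}  = complement {β, γ}
Step 6: no new sets; the family is a σ-algebra.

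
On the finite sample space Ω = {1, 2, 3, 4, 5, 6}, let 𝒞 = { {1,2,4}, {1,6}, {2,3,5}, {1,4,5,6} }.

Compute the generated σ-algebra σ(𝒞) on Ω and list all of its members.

Start: 𝒞 ∪ {∅, Ω} = { {}, {1,6}, {1,2,4}, {2,3,5}, {1,4,5,6}, Ω }.
Iteration 1 (8 new):
  {2,3}  = ᶜ of {1,4,5,6}
  {1,4,6}  = ᶜ of {2,3,5}
  {3,5,6}  = ᶜ of {1,2,4}
  {1,2,4,6}  = {1,6} ∪ {1,2,4}
  {2,3,4,5}  = ᶜ of {1,6}
  {1,2,3,4,5}  = {2,3,5} ∪ {1,2,4}
  {1,2,3,5,6}  = {2,3,5} ∪ {1,6}
  {1,2,4,5,6}  = {1,4,5,6} ∪ {1,2,4}
  — 14 sets.
Iteration 2: +11 →
  {3}  = ᶜ of {1,2,4,5,6}
  {4}  = ᶜ of {1,2,3,5,6}
  {6}  = ᶜ of {1,2,3,4,5}
  {3,5}  = ᶜ of {1,2,4,6}
  {1,2,3,4}  = {1,2,4} ∪ {2,3}
  {1,2,3,6}  = {1,6} ∪ {2,3}
  {1,3,5,6}  = {1,6} ∪ {3,5,6}
  {2,3,5,6}  = {2,3,5} ∪ {3,5,6}
  {1,2,3,4,6}  = {1,2,4,6} ∪ {2,3}
  {1,3,4,5,6}  = {1,4,5,6} ∪ {3,5,6}
  {2,3,4,5,6}  = {2,3,4,5} ∪ {3,5,6}
  — 25 sets.
Iteration 3. New:
  {1}  = ᶜ of {2,3,4,5,6}
  {2}  = ᶜ of {1,3,4,5,6}
  {5}  = ᶜ of {1,2,3,4,6}
  {1,4}  = ᶜ of {2,3,5,6}
  {2,4}  = ᶜ of {1,3,5,6}
  {3,4}  = {3} ∪ {4}
  {3,6}  = {6} ∪ {3}
  {4,5}  = ᶜ of {1,2,3,6}
  {4,6}  = {6} ∪ {4}
  {5,6}  = ᶜ of {1,2,3,4}
  {1,3,6}  = {1,6} ∪ {3}
  {2,3,4}  = {2,3} ∪ {4}
  {2,3,6}  = {6} ∪ {2,3}
  {3,4,5}  = {3,5} ∪ {4}
  {1,3,4,6}  = {1,4,6} ∪ {3}
  {3,4,5,6}  = {3,5,6} ∪ {4}
  — 41 sets.
Iteration 4 adds 22:
  {1,2}  = ᶜ of {3,4,5,6}
  {1,3}  = {3} ∪ {1}
  {1,5}  = {1} ∪ {5}
  {2,5}  = ᶜ of {1,3,4,6}
  {2,6}  = {2} ∪ {6}
  {1,2,3}  = {2,3} ∪ {1}
  {1,2,6}  = ᶜ of {3,4,5}
  {1,3,4}  = {3,4} ∪ {1}
  {1,3,5}  = {3,5} ∪ {1}
  {1,4,5}  = ᶜ of {2,3,6}
  {1,5,6}  = ᶜ of {2,3,4}
  {2,4,5}  = ᶜ of {1,3,6}
  {2,4,6}  = {2} ∪ {4,6}
  {2,5,6}  = {2} ∪ {5,6}
  {3,4,6}  = {3,4} ∪ {3,6}
  {4,5,6}  = {4,5} ∪ {5,6}
  {1,2,3,5}  = ᶜ of {4,6}
  {1,2,4,5}  = ᶜ of {3,6}
  {1,2,5,6}  = ᶜ of {3,4}
  {1,3,4,5}  = {3,5} ∪ {1,4}
  {2,3,4,6}  = {3,4} ∪ {2,3,6}
  {2,4,5,6}  = {5,6} ∪ {2,4}
  — 63 sets.
Iteration 5. New:
  {1,2,5}  = ᶜ of {3,4,6}
  — 64 sets.
After Iteration 6 the family is unchanged; done.

Hence σ(𝒞) has 64 members: { {}, {1}, {2}, {3}, {4}, {5}, {6}, {1,2}, {1,3}, {1,4}, {1,5}, {1,6}, {2,3}, {2,4}, {2,5}, {2,6}, {3,4}, {3,5}, {3,6}, {4,5}, {4,6}, {5,6}, {1,2,3}, {1,2,4}, {1,2,5}, {1,2,6}, {1,3,4}, {1,3,5}, {1,3,6}, {1,4,5}, {1,4,6}, {1,5,6}, {2,3,4}, {2,3,5}, {2,3,6}, {2,4,5}, {2,4,6}, {2,5,6}, {3,4,5}, {3,4,6}, {3,5,6}, {4,5,6}, {1,2,3,4}, {1,2,3,5}, {1,2,3,6}, {1,2,4,5}, {1,2,4,6}, {1,2,5,6}, {1,3,4,5}, {1,3,4,6}, {1,3,5,6}, {1,4,5,6}, {2,3,4,5}, {2,3,4,6}, {2,3,5,6}, {2,4,5,6}, {3,4,5,6}, {1,2,3,4,5}, {1,2,3,4,6}, {1,2,3,5,6}, {1,2,4,5,6}, {1,3,4,5,6}, {2,3,4,5,6}, Ω }.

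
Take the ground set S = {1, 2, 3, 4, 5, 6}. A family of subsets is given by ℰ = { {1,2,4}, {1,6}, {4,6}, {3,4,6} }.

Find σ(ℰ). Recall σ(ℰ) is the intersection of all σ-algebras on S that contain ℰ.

Take S₀ = ℰ ∪ {∅, S} = { {}, {1,6}, {4,6}, {1,2,4}, {3,4,6}, S }.
Round 1: 8 new —
  {1,2,5}  = complement {3,4,6}
  {1,4,6}  = {1,6} ∪ {4,6}
  {3,5,6}  = complement {1,2,4}
  {1,2,3,5}  = complement {4,6}
  {1,2,4,6}  = {1,6} ∪ {1,2,4}
  {1,3,4,6}  = {1,6} ∪ {3,4,6}
  {2,3,4,5}  = complement {1,6}
  {1,2,3,4,6}  = {3,4,6} ∪ {1,2,4}
Round 2. New:
  {5}  = complement {1,2,3,4,6}
  {2,5}  = complement {1,3,4,6}
  {3,5}  = complement {1,2,4,6}
  {2,3,5}  = complement {1,4,6}
  {1,2,4,5}  = {1,2,4} ∪ {1,2,5}
  {1,2,5,6}  = {1,6} ∪ {1,2,5}
  {1,3,5,6}  = {1,6} ∪ {3,5,6}
  {3,4,5,6}  = {3,5,6} ∪ {3,4,6}
  {1,2,3,4,5}  = {2,3,4,5} ∪ {1,2,4}
  {1,2,3,5,6}  = {1,6} ∪ {1,2,3,5}
  {1,2,4,5,6}  = {1,2,4,6} ∪ {1,2,5}
  {1,3,4,5,6}  = {1,4,6} ∪ {3,5,6}
  {2,3,4,5,6}  = {2,3,4,5} ∪ {3,5,6}
Round 3: +14 →
  {1}  = complement {2,3,4,5,6}
  {2}  = complement {1,3,4,5,6}
  {3}  = complement {1,2,4,5,6}
  {4}  = complement {1,2,3,5,6}
  {6}  = complement {1,2,3,4,5}
  {1,2}  = complement {3,4,5,6}
  {2,4}  = complement {1,3,5,6}
  {3,4}  = complement {1,2,5,6}
  {3,6}  = complement {1,2,4,5}
  {1,5,6}  = {1,6} ∪ {5}
  {4,5,6}  = {4,6} ∪ {5}
  {1,4,5,6}  = {1,4,6} ∪ {5}
  {2,3,5,6}  = {2,5} ∪ {3,5,6}
  {2,4,5,6}  = {2,5} ∪ {4,6}
Round 4 (21 new):
  {1,3}  = complement {2,4,5,6}
  {1,4}  = complement {2,3,5,6}
  {1,5}  = {1} ∪ {5}
  {2,3}  = complement {1,4,5,6}
  {2,6}  = {2} ∪ {6}
  {4,5}  = {4} ∪ {5}
  {5,6}  = {6} ∪ {5}
  {1,2,3}  = complement {4,5,6}
  {1,2,6}  = {1,6} ∪ {2}
  {1,3,4}  = {3,4} ∪ {1}
  {1,3,5}  = {3,5} ∪ {1}
  {1,3,6}  = {1,6} ∪ {3}
  {2,3,4}  = complement {1,5,6}
  {2,3,6}  = {2} ∪ {3,6}
  {2,4,5}  = {4} ∪ {2,5}
  {2,4,6}  = {2} ∪ {4,6}
  {2,5,6}  = {2,5} ∪ {6}
  {3,4,5}  = {3,4} ∪ {3,5}
  {1,2,3,4}  = {3,4} ∪ {1,2}
  {1,2,3,6}  = {1,2} ∪ {3,6}
  {2,3,4,6}  = {2} ∪ {3,4,6}
Round 5: 2 new —
  {1,4,5}  = complement {2,3,6}
  {1,3,4,5}  = complement {2,6}
Round 6: closed — nothing new.

Therefore σ(ℰ) = { {}, {1}, {2}, {3}, {4}, {5}, {6}, {1,2}, {1,3}, {1,4}, {1,5}, {1,6}, {2,3}, {2,4}, {2,5}, {2,6}, {3,4}, {3,5}, {3,6}, {4,5}, {4,6}, {5,6}, {1,2,3}, {1,2,4}, {1,2,5}, {1,2,6}, {1,3,4}, {1,3,5}, {1,3,6}, {1,4,5}, {1,4,6}, {1,5,6}, {2,3,4}, {2,3,5}, {2,3,6}, {2,4,5}, {2,4,6}, {2,5,6}, {3,4,5}, {3,4,6}, {3,5,6}, {4,5,6}, {1,2,3,4}, {1,2,3,5}, {1,2,3,6}, {1,2,4,5}, {1,2,4,6}, {1,2,5,6}, {1,3,4,5}, {1,3,4,6}, {1,3,5,6}, {1,4,5,6}, {2,3,4,5}, {2,3,4,6}, {2,3,5,6}, {2,4,5,6}, {3,4,5,6}, {1,2,3,4,5}, {1,2,3,4,6}, {1,2,3,5,6}, {1,2,4,5,6}, {1,3,4,5,6}, {2,3,4,5,6}, S } (|σ(ℰ)| = 64).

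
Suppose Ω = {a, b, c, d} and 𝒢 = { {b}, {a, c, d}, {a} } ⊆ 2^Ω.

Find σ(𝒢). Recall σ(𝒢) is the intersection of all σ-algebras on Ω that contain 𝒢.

Initial family (5 sets): { {}, {a}, {b}, {a, c, d}, Ω }.
Round 1: 2 new —
  {a, b}  = {b} ∪ {a}
  {b, c, d}  = Ω∖{a}
  (now 7)
Round 2: +1 →
  {c, d}  = Ω∖{a, b}
  (now 8)
Round 3: already closed under ᶜ and ∪.

|σ(𝒢)| = 8.  σ(𝒢) = { {}, {a}, {b}, {a, b}, {c, d}, {a, c, d}, {b, c, d}, Ω }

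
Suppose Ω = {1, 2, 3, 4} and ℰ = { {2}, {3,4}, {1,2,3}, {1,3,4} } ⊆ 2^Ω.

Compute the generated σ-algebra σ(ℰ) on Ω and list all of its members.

|σ(ℰ)| = 16.  σ(ℰ) = { {}, {1}, {2}, {3}, {4}, {1,2}, {1,3}, {1,4}, {2,3}, {2,4}, {3,4}, {1,2,3}, {1,2,4}, {1,3,4}, {2,3,4}, Ω }

Trace:
Begin from { {}, {2}, {3,4}, {1,2,3}, {1,3,4}, Ω } (that is, ℰ plus ∅ and Ω).
Step 1. New:
  {4}  = {1,2,3}ᶜ
  {1,2}  = {3,4}ᶜ
  {2,3,4}  = {3,4} ∪ {2}
  — 9 sets.
Step 2. New:
  {1}  = {2,3,4}ᶜ
  {2,4}  = {2} ∪ {4}
  {1,2,4}  = {1,2} ∪ {4}
  — 12 sets.
Step 3 adds 3:
  {3}  = {1,2,4}ᶜ
  {1,3}  = {2,4}ᶜ
  {1,4}  = {4} ∪ {1}
  — 15 sets.
Step 4. New:
  {2,3}  = {1,4}ᶜ
  — 16 sets.
Step 5: no new sets; the family is a σ-algebra.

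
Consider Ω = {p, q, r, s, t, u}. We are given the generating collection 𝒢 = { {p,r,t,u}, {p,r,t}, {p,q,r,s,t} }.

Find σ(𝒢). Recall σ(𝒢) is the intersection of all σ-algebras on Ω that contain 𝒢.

|σ(𝒢)| = 8.  σ(𝒢) = { {}, {u}, {q,s}, {p,r,t}, {q,s,u}, {p,r,t,u}, {p,q,r,s,t}, Ω }

Derivation:
Take S₀ = 𝒢 ∪ {∅, Ω} = { {}, {p,r,t}, {p,r,t,u}, {p,q,r,s,t}, Ω }.
Step 1 (3 new):
  {u}  = ᶜ of {p,q,r,s,t}
  {q,s}  = ᶜ of {p,r,t,u}
  {q,s,u}  = ᶜ of {p,r,t}
  — 8 sets.
Step 2: already closed under ᶜ and ∪.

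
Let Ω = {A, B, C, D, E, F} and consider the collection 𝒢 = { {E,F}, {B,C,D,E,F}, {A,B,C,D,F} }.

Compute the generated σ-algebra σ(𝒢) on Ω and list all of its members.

Initial family (5 sets): { ∅, {E,F}, {A,B,C,D,F}, {B,C,D,E,F}, Ω }.
Round 1: +3 →
  {A}  = complement {B,C,D,E,F}
  {E}  = complement {A,B,C,D,F}
  {A,B,C,D}  = complement {E,F}
  [8 total]
Round 2: 3 new —
  {A,E}  = {E} ∪ {A}
  {A,E,F}  = {E,F} ∪ {A}
  {A,B,C,D,E}  = {A,B,C,D} ∪ {E}
  [11 total]
Round 3: 3 new —
  {F}  = complement {A,B,C,D,E}
  {B,C,D}  = complement {A,E,F}
  {B,C,D,F}  = complement {A,E}
  [14 total]
Round 4. New:
  {A,F}  = {A} ∪ {F}
  {B,C,D,E}  = {B,C,D} ∪ {E}
  [16 total]
Round 5: stable.

Therefore σ(𝒢) = { ∅, {A}, {E}, {F}, {A,E}, {A,F}, {E,F}, {A,E,F}, {B,C,D}, {A,B,C,D}, {B,C,D,E}, {B,C,D,F}, {A,B,C,D,E}, {A,B,C,D,F}, {B,C,D,E,F}, Ω } (|σ(𝒢)| = 16).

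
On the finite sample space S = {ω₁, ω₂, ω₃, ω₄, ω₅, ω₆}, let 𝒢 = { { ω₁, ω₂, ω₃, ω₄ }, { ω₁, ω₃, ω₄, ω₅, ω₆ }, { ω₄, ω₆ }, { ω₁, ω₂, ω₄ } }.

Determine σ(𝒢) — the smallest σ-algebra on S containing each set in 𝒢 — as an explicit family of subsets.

σ(𝒢) (64 sets): { ∅, { ω₁ }, { ω₂ }, { ω₃ }, { ω₄ }, { ω₅ }, { ω₆ }, { ω₁, ω₂ }, { ω₁, ω₃ }, { ω₁, ω₄ }, { ω₁, ω₅ }, { ω₁, ω₆ }, { ω₂, ω₃ }, { ω₂, ω₄ }, { ω₂, ω₅ }, { ω₂, ω₆ }, { ω₃, ω₄ }, { ω₃, ω₅ }, { ω₃, ω₆ }, { ω₄, ω₅ }, { ω₄, ω₆ }, { ω₅, ω₆ }, { ω₁, ω₂, ω₃ }, { ω₁, ω₂, ω₄ }, { ω₁, ω₂, ω₅ }, { ω₁, ω₂, ω₆ }, { ω₁, ω₃, ω₄ }, { ω₁, ω₃, ω₅ }, { ω₁, ω₃, ω₆ }, { ω₁, ω₄, ω₅ }, { ω₁, ω₄, ω₆ }, { ω₁, ω₅, ω₆ }, { ω₂, ω₃, ω₄ }, { ω₂, ω₃, ω₅ }, { ω₂, ω₃, ω₆ }, { ω₂, ω₄, ω₅ }, { ω₂, ω₄, ω₆ }, { ω₂, ω₅, ω₆ }, { ω₃, ω₄, ω₅ }, { ω₃, ω₄, ω₆ }, { ω₃, ω₅, ω₆ }, { ω₄, ω₅, ω₆ }, { ω₁, ω₂, ω₃, ω₄ }, { ω₁, ω₂, ω₃, ω₅ }, { ω₁, ω₂, ω₃, ω₆ }, { ω₁, ω₂, ω₄, ω₅ }, { ω₁, ω₂, ω₄, ω₆ }, { ω₁, ω₂, ω₅, ω₆ }, { ω₁, ω₃, ω₄, ω₅ }, { ω₁, ω₃, ω₄, ω₆ }, { ω₁, ω₃, ω₅, ω₆ }, { ω₁, ω₄, ω₅, ω₆ }, { ω₂, ω₃, ω₄, ω₅ }, { ω₂, ω₃, ω₄, ω₆ }, { ω₂, ω₃, ω₅, ω₆ }, { ω₂, ω₄, ω₅, ω₆ }, { ω₃, ω₄, ω₅, ω₆ }, { ω₁, ω₂, ω₃, ω₄, ω₅ }, { ω₁, ω₂, ω₃, ω₄, ω₆ }, { ω₁, ω₂, ω₃, ω₅, ω₆ }, { ω₁, ω₂, ω₄, ω₅, ω₆ }, { ω₁, ω₃, ω₄, ω₅, ω₆ }, { ω₂, ω₃, ω₄, ω₅, ω₆ }, S }

Derivation:
Take S₀ = 𝒢 ∪ {∅, S} = { ∅, { ω₄, ω₆ }, { ω₁, ω₂, ω₄ }, { ω₁, ω₂, ω₃, ω₄ }, { ω₁, ω₃, ω₄, ω₅, ω₆ }, S }.
Step 1. New:
  { ω₂ }  = ᶜ of { ω₁, ω₃, ω₄, ω₅, ω₆ }
  { ω₅, ω₆ }  = ᶜ of { ω₁, ω₂, ω₃, ω₄ }
  { ω₃, ω₅, ω₆ }  = ᶜ of { ω₁, ω₂, ω₄ }
  { ω₁, ω₂, ω₃, ω₅ }  = ᶜ of { ω₄, ω₆ }
  { ω₁, ω₂, ω₄, ω₆ }  = { ω₄, ω₆ } ∪ { ω₁, ω₂, ω₄ }
  { ω₁, ω₂, ω₃, ω₄, ω₆ }  = { ω₁, ω₂, ω₃, ω₄ } ∪ { ω₄, ω₆ }
  |family| = 12
Step 2: 10 new —
  { ω₅ }  = ᶜ of { ω₁, ω₂, ω₃, ω₄, ω₆ }
  { ω₃, ω₅ }  = ᶜ of { ω₁, ω₂, ω₄, ω₆ }
  { ω₂, ω₄, ω₆ }  = { ω₂ } ∪ { ω₄, ω₆ }
  { ω₂, ω₅, ω₆ }  = { ω₅, ω₆ } ∪ { ω₂ }
  { ω₄, ω₅, ω₆ }  = { ω₅, ω₆ } ∪ { ω₄, ω₆ }
  { ω₂, ω₃, ω₅, ω₆ }  = { ω₂ } ∪ { ω₃, ω₅, ω₆ }
  { ω₃, ω₄, ω₅, ω₆ }  = { ω₃, ω₅, ω₆ } ∪ { ω₄, ω₆ }
  { ω₁, ω₂, ω₃, ω₄, ω₅ }  = { ω₁, ω₂, ω₄ } ∪ { ω₁, ω₂, ω₃, ω₅ }
  { ω₁, ω₂, ω₃, ω₅, ω₆ }  = { ω₅, ω₆ } ∪ { ω₁, ω₂, ω₃, ω₅ }
  { ω₁, ω₂, ω₄, ω₅, ω₆ }  = { ω₁, ω₂, ω₄, ω₆ } ∪ { ω₅, ω₆ }
  |family| = 22
Step 3: 13 new —
  { ω₃ }  = ᶜ of { ω₁, ω₂, ω₄, ω₅, ω₆ }
  { ω₄ }  = ᶜ of { ω₁, ω₂, ω₃, ω₅, ω₆ }
  { ω₆ }  = ᶜ of { ω₁, ω₂, ω₃, ω₄, ω₅ }
  { ω₁, ω₂ }  = ᶜ of { ω₃, ω₄, ω₅, ω₆ }
  { ω₁, ω₄ }  = ᶜ of { ω₂, ω₃, ω₅, ω₆ }
  { ω₂, ω₅ }  = { ω₂ } ∪ { ω₅ }
  { ω₁, ω₂, ω₃ }  = ᶜ of { ω₄, ω₅, ω₆ }
  { ω₁, ω₃, ω₄ }  = ᶜ of { ω₂, ω₅, ω₆ }
  { ω₁, ω₃, ω₅ }  = ᶜ of { ω₂, ω₄, ω₆ }
  { ω₂, ω₃, ω₅ }  = { ω₂ } ∪ { ω₃, ω₅ }
  { ω₁, ω₂, ω₄, ω₅ }  = { ω₁, ω₂, ω₄ } ∪ { ω₅ }
  { ω₂, ω₄, ω₅, ω₆ }  = { ω₂, ω₄, ω₆ } ∪ { ω₅, ω₆ }
  { ω₂, ω₃, ω₄, ω₅, ω₆ }  = { ω₂, ω₄, ω₆ } ∪ { ω₃, ω₅ }
  |family| = 35
Step 4 adds 23:
  { ω₁ }  = ᶜ of { ω₂, ω₃, ω₄, ω₅, ω₆ }
  { ω₁, ω₃ }  = ᶜ of { ω₂, ω₄, ω₅, ω₆ }
  { ω₂, ω₃ }  = { ω₂ } ∪ { ω₃ }
  { ω₂, ω₄ }  = { ω₂ } ∪ { ω₄ }
  { ω₂, ω₆ }  = { ω₂ } ∪ { ω₆ }
  { ω₃, ω₄ }  = { ω₃ } ∪ { ω₄ }
  { ω₃, ω₆ }  = ᶜ of { ω₁, ω₂, ω₄, ω₅ }
  { ω₄, ω₅ }  = { ω₅ } ∪ { ω₄ }
  { ω₁, ω₂, ω₅ }  = { ω₂, ω₅ } ∪ { ω₁, ω₂ }
  { ω₁, ω₂, ω₆ }  = { ω₁, ω₂ } ∪ { ω₆ }
  { ω₁, ω₄, ω₅ }  = { ω₅ } ∪ { ω₁, ω₄ }
  { ω₁, ω₄, ω₆ }  = ᶜ of { ω₂, ω₃, ω₅ }
  { ω₂, ω₄, ω₅ }  = { ω₂, ω₅ } ∪ { ω₄ }
  { ω₃, ω₄, ω₅ }  = { ω₄ } ∪ { ω₃, ω₅ }
  { ω₃, ω₄, ω₆ }  = { ω₃ } ∪ { ω₄, ω₆ }
  { ω₁, ω₂, ω₃, ω₆ }  = { ω₁, ω₂, ω₃ } ∪ { ω₆ }
  { ω₁, ω₂, ω₅, ω₆ }  = { ω₅, ω₆ } ∪ { ω₁, ω₂ }
  { ω₁, ω₃, ω₄, ω₅ }  = { ω₁, ω₃, ω₅ } ∪ { ω₁, ω₃, ω₄ }
  { ω₁, ω₃, ω₄, ω₆ }  = ᶜ of { ω₂, ω₅ }
  { ω₁, ω₃, ω₅, ω₆ }  = { ω₅, ω₆ } ∪ { ω₁, ω₃, ω₅ }
  { ω₁, ω₄, ω₅, ω₆ }  = { ω₅, ω₆ } ∪ { ω₁, ω₄ }
  { ω₂, ω₃, ω₄, ω₅ }  = { ω₂, ω₃, ω₅ } ∪ { ω₄ }
  { ω₂, ω₃, ω₄, ω₆ }  = { ω₂, ω₄, ω₆ } ∪ { ω₃ }
  |family| = 58
Step 5: 6 new —
  { ω₁, ω₅ }  = ᶜ of { ω₂, ω₃, ω₄, ω₆ }
  { ω₁, ω₆ }  = ᶜ of { ω₂, ω₃, ω₄, ω₅ }
  { ω₁, ω₃, ω₆ }  = ᶜ of { ω₂, ω₄, ω₅ }
  { ω₁, ω₅, ω₆ }  = { ω₅, ω₆ } ∪ { ω₁ }
  { ω₂, ω₃, ω₄ }  = { ω₃, ω₄ } ∪ { ω₂ }
  { ω₂, ω₃, ω₆ }  = ᶜ of { ω₁, ω₄, ω₅ }
  |family| = 64
Step 6: closed — nothing new.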